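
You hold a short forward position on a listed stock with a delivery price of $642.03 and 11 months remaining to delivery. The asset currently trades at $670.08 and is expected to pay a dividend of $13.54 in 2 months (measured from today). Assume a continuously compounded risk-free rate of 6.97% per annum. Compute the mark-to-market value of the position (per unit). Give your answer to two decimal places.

-$54.40

PV(remaining dividends) I = 13.54·e^(−0.0697·2/12) = 13.3836
Current forward F = (S − I)·e^(rT) = (670.08 − 13.3836)·e^(0.0697·11/12) = 656.6964 × 1.065977 = 700.0233
Value (long) = (F − K)·e^(−rT) = (700.0233 − 642.03) × 0.938107 = 54.4039
Short position value = −(long value) = -$54.40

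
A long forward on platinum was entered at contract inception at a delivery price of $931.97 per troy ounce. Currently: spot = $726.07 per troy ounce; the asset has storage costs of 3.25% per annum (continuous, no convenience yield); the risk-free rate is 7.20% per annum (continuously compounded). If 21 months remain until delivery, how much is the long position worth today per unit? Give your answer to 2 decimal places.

-$53.08 per troy ounce

Current fair forward for the remaining 21 months: F = S·e^((r + u)·T), (r + u) = 0.0720 + 0.0325 = 0.1045
F = 726.07 · e^(0.1045 × 21/12) = 726.07 × 1.200664 = 871.7661
Value of long forward = (F − K)·e^(−rT) = (871.7661 − 931.97) · e^(−0.0720·21/12)
= -60.2039 × 0.881615 = -53.08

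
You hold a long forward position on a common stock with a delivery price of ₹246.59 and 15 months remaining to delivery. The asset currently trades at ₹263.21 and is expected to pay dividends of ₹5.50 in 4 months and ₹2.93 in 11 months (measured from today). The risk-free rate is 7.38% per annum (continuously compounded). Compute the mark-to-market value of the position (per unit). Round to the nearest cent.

₹30.25

PV(remaining dividends) I = 5.50·e^(−0.0738·4/12) + 2.93·e^(−0.0738·11/12) = 8.1047
Current forward F = (S − I)·e^(rT) = (263.21 − 8.1047)·e^(0.0738·15/12) = 255.1053 × 1.096639 = 279.7584
Value (long) = (F − K)·e^(−rT) = (279.7584 − 246.59) × 0.911877 = 30.2455
Value = ₹30.25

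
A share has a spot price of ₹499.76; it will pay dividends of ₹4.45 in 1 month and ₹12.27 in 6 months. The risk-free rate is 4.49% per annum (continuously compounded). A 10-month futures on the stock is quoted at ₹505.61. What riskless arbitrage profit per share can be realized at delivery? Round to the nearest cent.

PV(dividends) I = 4.45·e^(−0.0449·1/12) + 12.27·e^(−0.0449·6/12) = 16.4310
Fair futures F* = (S − I)·e^(rT) = (499.76 − 16.4310)·e^0.037417 = 483.3290 × 1.038126 = 501.7564
Market ₹505.61 > fair 501.7564: forward overpriced → cash-and-carry (borrow at r, buy the stock and collect the dividends, short the forward).
Profit at T = |F_mkt − F*| = |505.61 − 501.7564| = ₹3.85 per share

₹3.85 per share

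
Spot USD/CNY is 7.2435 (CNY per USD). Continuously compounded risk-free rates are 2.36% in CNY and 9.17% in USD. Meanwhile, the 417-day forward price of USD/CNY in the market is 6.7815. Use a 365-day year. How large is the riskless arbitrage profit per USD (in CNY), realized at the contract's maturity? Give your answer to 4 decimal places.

Fair forward: F* = S·e^(carry·T), with carry = (r_CNY − r_USD) = 0.0236 − 0.0917 = -0.0681
F* = 7.2435 · e^(-0.0681 × 417/365) = 7.2435 · e^-0.077802 = 7.2435 × 0.925148 = 6.7013
Market 6.7815 > fair 6.7013: forward overpriced → cash-and-carry (buy spot, short the forward).
At maturity, profit = |F_mkt − F*| = |6.7815 − 6.7013| = 0.0802 per USD (in CNY)

0.0802 per USD (in CNY)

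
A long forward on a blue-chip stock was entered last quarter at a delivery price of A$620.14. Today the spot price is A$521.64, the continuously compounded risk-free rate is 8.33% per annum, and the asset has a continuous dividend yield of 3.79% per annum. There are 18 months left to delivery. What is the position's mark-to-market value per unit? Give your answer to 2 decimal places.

Current fair forward for the remaining 18 months: F = S·e^((r − q)·T), (r − q) = 0.0833 − 0.0379 = 0.0454
F = 521.64 · e^(0.0454 × 18/12) = 521.64 × 1.070472 = 558.4010
Value of long forward = (F − K)·e^(−rT) = (558.4010 − 620.14) · e^(−0.0833·18/12)
= -61.7390 × 0.882541 = -54.49

-A$54.49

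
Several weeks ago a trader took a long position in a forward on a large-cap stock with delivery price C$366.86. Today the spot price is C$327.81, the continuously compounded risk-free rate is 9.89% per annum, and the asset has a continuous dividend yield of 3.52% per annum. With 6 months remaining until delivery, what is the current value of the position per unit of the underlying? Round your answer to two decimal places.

Current fair forward for the remaining 6 months: F = S·e^((r − q)·T), (r − q) = 0.0989 − 0.0352 = 0.0637
F = 327.81 · e^(0.0637 × 6/12) = 327.81 × 1.032363 = 338.4189
Value of long forward = (F − K)·e^(−rT) = (338.4189 − 366.86) · e^(−0.0989·6/12)
= -28.4411 × 0.951753 = -27.07

-C$27.07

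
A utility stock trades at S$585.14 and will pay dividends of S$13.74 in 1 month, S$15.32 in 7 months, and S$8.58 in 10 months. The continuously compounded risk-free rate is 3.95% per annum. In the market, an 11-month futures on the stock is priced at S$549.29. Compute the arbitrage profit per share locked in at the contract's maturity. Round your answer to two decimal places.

S$19.09 per share

PV(dividends) I = 13.74·e^(−0.0395·1/12) + 15.32·e^(−0.0395·7/12) + 8.58·e^(−0.0395·10/12) = 36.9681
Fair futures F* = (S − I)·e^(rT) = (585.14 − 36.9681)·e^0.036208 = 548.1719 × 1.036871 = 568.3835
Market S$549.29 < fair 568.3835: forward underpriced → reverse cash-and-carry (short the stock, invest proceeds at r, pay the dividends, go long the forward).
Profit at T = |F_mkt − F*| = |549.29 − 568.3835| = S$19.09 per share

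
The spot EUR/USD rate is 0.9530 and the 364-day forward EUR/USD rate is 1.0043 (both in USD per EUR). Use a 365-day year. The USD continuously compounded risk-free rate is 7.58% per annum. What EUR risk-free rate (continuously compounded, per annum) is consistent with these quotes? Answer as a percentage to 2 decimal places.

2.32%

F = S·e^((r_USD − r_EUR)T) ⇒ r_EUR = r_USD − ln(F/S)/T
ln(1.0043/0.9530) = 0.052431; /(364/365) = 0.052575
r_EUR = 0.0758 − 0.052575 = 0.023225
r_EUR = 2.32%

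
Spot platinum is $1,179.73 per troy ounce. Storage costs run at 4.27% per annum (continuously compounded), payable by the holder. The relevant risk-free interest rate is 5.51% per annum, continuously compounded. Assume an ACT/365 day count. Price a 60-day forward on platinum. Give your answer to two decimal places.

$1,198.85 per troy ounce

Net carry = r + u − y = 0.0551 + 0.0427 − 0.0000 = 0.0978
F = S·e^((r+u−y)T) = 1179.73 · e^(0.0978 × 60/365) = 1179.73 · e^0.01607671
= 1179.73 × 1.01620664 = $1,198.85 per troy ounce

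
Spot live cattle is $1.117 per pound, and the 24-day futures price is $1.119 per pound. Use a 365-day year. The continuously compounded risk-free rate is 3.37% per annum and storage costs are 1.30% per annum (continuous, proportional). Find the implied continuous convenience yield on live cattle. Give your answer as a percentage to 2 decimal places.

F = S·e^((r+u−y)T) ⇒ (r+u−y) = ln(F/S)/T
ln(1.119/1.117) = 0.001789; /T ⇒ 0.027208
y = r + u − ln(F/S)/T = 0.0337 + 0.0130 − 0.027208 = 0.019492
y = 1.95%

1.95%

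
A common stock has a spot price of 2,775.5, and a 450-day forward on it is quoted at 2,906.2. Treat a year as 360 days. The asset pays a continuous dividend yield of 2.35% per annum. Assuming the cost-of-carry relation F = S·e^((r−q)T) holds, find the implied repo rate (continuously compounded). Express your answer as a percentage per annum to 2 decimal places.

6.03%

From F = S·e^((r−q)T): (r − q) = ln(F/S)/T
ln(2906.2/2775.5) = ln(1.047091) = 0.046016
(r − q) = 0.046016 / (450/360) = 0.036813
r = ln(F/S)/T + q = 0.036813 + 0.0235 = 0.060313
r = 6.03%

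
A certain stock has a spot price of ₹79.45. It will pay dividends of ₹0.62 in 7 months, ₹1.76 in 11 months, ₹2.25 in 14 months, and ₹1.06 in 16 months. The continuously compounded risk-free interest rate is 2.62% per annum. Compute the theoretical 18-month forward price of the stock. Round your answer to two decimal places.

PV(dividends) I = 0.62·e^(−0.0262·7/12) + 1.76·e^(−0.0262·11/12) + 2.25·e^(−0.0262·14/12) + 1.06·e^(−0.0262·16/12)
I = 0.6106 + 1.7182 + 2.1823 + 1.0236 = 5.5347
F = (S − I)·e^(rT) = (79.45 − 5.5347) · e^(0.0262·18/12)
= 73.9153 · e^0.039300 = 73.9153 × 1.040082 = ₹76.88

₹76.88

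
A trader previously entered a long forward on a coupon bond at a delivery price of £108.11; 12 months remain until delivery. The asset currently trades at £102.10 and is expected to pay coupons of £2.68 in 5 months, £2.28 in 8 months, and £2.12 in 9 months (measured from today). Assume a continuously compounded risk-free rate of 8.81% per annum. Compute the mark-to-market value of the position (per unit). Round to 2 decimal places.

-£3.61

PV(remaining coupons) I = 2.68·e^(−0.0881·5/12) + 2.28·e^(−0.0881·8/12) + 2.12·e^(−0.0881·9/12) = 6.7178
Current forward F = (S − I)·e^(rT) = (102.10 − 6.7178)·e^(0.0881·12/12) = 95.3822 × 1.092097 = 104.1666
Value (long) = (F − K)·e^(−rT) = (104.1666 − 108.11) × 0.915669 = -3.6108
Value = -£3.61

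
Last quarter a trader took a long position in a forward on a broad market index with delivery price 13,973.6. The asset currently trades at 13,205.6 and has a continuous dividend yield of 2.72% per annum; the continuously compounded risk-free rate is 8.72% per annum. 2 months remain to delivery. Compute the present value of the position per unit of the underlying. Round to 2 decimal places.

-626.12

Current fair forward for the remaining 2 months: F = S·e^((r − q)·T), (r − q) = 0.0872 − 0.0272 = 0.0600
F = 13205.6 · e^(0.0600 × 2/12) = 13205.6 × 1.01005017 = 13338.3185
Value of long forward = (F − K)·e^(−rT) = (13338.3185 − 13973.6) · e^(−0.0872·2/12)
= -635.2815 × 0.98557177 = -626.12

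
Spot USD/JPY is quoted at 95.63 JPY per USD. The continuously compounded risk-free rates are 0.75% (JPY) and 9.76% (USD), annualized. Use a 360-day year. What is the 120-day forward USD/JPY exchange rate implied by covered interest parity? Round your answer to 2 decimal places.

92.80

F = S·e^((r_JPY − r_USD)T) = 95.63 · e^((0.0075 − 0.0976) × 120/360)
= 95.63 · e^-0.030033 = 95.63 × 0.970414
F = 92.80 JPY per USD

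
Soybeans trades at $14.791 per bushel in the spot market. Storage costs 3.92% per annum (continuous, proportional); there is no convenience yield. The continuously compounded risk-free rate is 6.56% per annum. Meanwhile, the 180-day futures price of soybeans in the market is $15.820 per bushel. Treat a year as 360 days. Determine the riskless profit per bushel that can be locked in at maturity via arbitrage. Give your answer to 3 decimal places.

$0.233 per bushel

Fair futures: F* = S·e^(carry·T), with carry = (r + u) = 0.0656 + 0.0392 = 0.1048
F* = 14.791 · e^(0.1048 × 180/360) = 14.791 · e^0.052400 = 14.791 × 1.053797 = $15.5867
Market $15.820 > fair $15.5867: forward overpriced → cash-and-carry (buy spot, short the forward).
At maturity, profit = |F_mkt − F*| = |15.820 − 15.5867| = $0.233 per bushel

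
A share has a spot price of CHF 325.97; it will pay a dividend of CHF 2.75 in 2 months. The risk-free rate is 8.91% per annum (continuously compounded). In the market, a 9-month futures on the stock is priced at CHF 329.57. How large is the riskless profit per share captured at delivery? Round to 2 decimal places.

PV(dividends) I = 2.75·e^(−0.0891·2/12) = 2.7095
Fair futures F* = (S − I)·e^(rT) = (325.97 − 2.7095)·e^0.066825 = 323.2605 × 1.069108 = 345.6004
Market CHF 329.57 < fair 345.6004: forward underpriced → reverse cash-and-carry (short the stock, invest proceeds at r, pay the dividends, go long the forward).
Profit at T = |F_mkt − F*| = |329.57 − 345.6004| = CHF 16.03 per share

CHF 16.03 per share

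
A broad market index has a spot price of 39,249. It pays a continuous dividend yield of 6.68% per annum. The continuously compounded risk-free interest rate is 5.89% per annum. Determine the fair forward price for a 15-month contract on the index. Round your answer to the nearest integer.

38,863

F = S·e^((r − q)T) = 39249 · e^((0.0589 − 0.0668) × 15/12)
= 39249 · e^-0.009875 = 39249 × 0.990174
F = 38,863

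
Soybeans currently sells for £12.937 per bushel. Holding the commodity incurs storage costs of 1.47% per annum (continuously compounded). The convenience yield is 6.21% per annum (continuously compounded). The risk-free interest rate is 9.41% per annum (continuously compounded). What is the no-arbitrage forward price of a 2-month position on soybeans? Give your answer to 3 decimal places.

£13.038 per bushel

Net carry = r + u − y = 0.0941 + 0.0147 − 0.0621 = 0.0467
F = S·e^((r+u−y)T) = 12.937 · e^(0.0467 × 2/12) = 12.937 · e^0.007783
= 12.937 × 1.007813 = £13.038 per bushel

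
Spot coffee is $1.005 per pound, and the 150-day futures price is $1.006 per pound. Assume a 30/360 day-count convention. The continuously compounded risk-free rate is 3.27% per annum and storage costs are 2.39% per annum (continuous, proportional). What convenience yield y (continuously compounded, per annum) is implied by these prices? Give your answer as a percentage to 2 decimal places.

F = S·e^((r+u−y)T) ⇒ (r+u−y) = ln(F/S)/T
ln(1.006/1.005) = 0.000995; /T ⇒ 0.002388
y = r + u − ln(F/S)/T = 0.0327 + 0.0239 − 0.002388 = 0.054212
y = 5.42%

5.42%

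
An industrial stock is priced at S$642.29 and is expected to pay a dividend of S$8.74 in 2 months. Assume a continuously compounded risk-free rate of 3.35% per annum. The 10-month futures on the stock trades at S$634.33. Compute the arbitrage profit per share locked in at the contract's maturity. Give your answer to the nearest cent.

PV(dividends) I = 8.74·e^(−0.0335·2/12) = 8.6913
Fair futures F* = (S − I)·e^(rT) = (642.29 − 8.6913)·e^0.027917 = 633.5987 × 1.028310 = 651.5359
Market S$634.33 < fair 651.5359: forward underpriced → reverse cash-and-carry (short the stock, invest proceeds at r, pay the dividends, go long the forward).
Profit at T = |F_mkt − F*| = |634.33 − 651.5359| = S$17.21 per share

S$17.21 per share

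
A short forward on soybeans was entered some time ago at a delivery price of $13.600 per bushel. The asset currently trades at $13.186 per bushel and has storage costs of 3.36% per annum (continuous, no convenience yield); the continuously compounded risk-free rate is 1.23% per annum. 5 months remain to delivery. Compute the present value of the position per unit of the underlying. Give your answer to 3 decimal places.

$0.159 per bushel

Current fair forward for the remaining 5 months: F = S·e^((r + u)·T), (r + u) = 0.0123 + 0.0336 = 0.0459
F = 13.186 · e^(0.0459 × 5/12) = 13.186 × 1.019309 = 13.4406
Value of long forward = (F − K)·e^(−rT) = (13.4406 − 13.600) · e^(−0.0123·5/12)
= -0.1594 × 0.994888 = -0.159
Short position value = −(long value) = $0.159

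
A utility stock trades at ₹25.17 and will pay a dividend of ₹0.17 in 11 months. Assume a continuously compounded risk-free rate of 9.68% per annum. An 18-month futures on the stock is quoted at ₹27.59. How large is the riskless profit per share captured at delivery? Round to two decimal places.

PV(dividends) I = 0.17·e^(−0.0968·11/12) = 0.1556
Fair futures F* = (S − I)·e^(rT) = (25.17 − 0.1556)·e^0.145200 = 25.0144 × 1.156271 = 28.9234
Market ₹27.59 < fair 28.9234: forward underpriced → reverse cash-and-carry (short the stock, invest proceeds at r, pay the dividends, go long the forward).
Profit at T = |F_mkt − F*| = |27.59 − 28.9234| = ₹1.33 per share

₹1.33 per share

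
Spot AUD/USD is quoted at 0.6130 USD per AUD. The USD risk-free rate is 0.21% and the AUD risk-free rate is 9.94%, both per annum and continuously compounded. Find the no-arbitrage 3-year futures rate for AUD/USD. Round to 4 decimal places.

0.4578

F = S·e^((r_USD − r_AUD)T) = 0.6130 · e^((0.0021 − 0.0994) × 3)
= 0.6130 · e^-0.291900 = 0.6130 × 0.746843
F = 0.4578 USD per AUD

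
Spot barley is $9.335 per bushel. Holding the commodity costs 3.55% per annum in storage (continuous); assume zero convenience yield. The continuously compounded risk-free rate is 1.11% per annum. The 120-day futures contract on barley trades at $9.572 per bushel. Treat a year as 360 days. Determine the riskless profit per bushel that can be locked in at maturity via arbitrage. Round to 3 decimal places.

$0.091 per bushel

Fair futures: F* = S·e^(carry·T), with carry = (r + u) = 0.0111 + 0.0355 = 0.0466
F* = 9.335 · e^(0.0466 × 120/360) = 9.335 · e^0.015533 = 9.335 × 1.015654 = $9.4811
Market $9.572 > fair $9.4811: forward overpriced → cash-and-carry (buy spot, short the forward).
At maturity, profit = |F_mkt − F*| = |9.572 − 9.4811| = $0.091 per bushel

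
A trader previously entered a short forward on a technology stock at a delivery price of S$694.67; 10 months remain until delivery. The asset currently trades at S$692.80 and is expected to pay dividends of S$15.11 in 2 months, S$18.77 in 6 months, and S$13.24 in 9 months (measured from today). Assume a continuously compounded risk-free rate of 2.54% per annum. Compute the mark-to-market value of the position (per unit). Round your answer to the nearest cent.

S$33.89

PV(remaining dividends) I = 15.11·e^(−0.0254·2/12) + 18.77·e^(−0.0254·6/12) + 13.24·e^(−0.0254·9/12) = 46.5695
Current forward F = (S − I)·e^(rT) = (692.80 − 46.5695)·e^(0.0254·10/12) = 646.2305 × 1.021392 = 660.0547
Value (long) = (F − K)·e^(−rT) = (660.0547 − 694.67) × 0.979056 = -33.8903
Short position value = −(long value) = S$33.89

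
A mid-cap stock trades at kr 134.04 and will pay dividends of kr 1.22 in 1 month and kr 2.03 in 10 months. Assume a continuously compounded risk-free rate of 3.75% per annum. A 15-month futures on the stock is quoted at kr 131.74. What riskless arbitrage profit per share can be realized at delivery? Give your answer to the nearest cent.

kr 5.40 per share

PV(dividends) I = 1.22·e^(−0.0375·1/12) + 2.03·e^(−0.0375·10/12) = 3.1837
Fair futures F* = (S − I)·e^(rT) = (134.04 − 3.1837)·e^0.046875 = 130.8563 × 1.047991 = 137.1362
Market kr 131.74 < fair 137.1362: forward underpriced → reverse cash-and-carry (short the stock, invest proceeds at r, pay the dividends, go long the forward).
Profit at T = |F_mkt − F*| = |131.74 − 137.1362| = kr 5.40 per share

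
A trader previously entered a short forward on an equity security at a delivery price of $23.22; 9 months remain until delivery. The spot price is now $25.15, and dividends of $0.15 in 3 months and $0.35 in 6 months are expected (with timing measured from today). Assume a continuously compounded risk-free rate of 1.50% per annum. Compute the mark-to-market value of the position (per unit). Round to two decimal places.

-$1.69

PV(remaining dividends) I = 0.15·e^(−0.0150·3/12) + 0.35·e^(−0.0150·6/12) = 0.4968
Current forward F = (S − I)·e^(rT) = (25.15 − 0.4968)·e^(0.0150·9/12) = 24.6532 × 1.011314 = 24.9321
Value (long) = (F − K)·e^(−rT) = (24.9321 − 23.22) × 0.988813 = 1.6929
Short position value = −(long value) = -$1.69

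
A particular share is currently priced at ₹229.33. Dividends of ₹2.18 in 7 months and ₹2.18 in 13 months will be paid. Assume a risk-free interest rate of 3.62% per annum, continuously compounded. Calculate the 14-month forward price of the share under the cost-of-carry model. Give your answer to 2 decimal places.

PV(dividends) I = 2.18·e^(−0.0362·7/12) + 2.18·e^(−0.0362·13/12)
I = 2.1344 + 2.0962 = 4.2306
F = (S − I)·e^(rT) = (229.33 − 4.2306) · e^(0.0362·14/12)
= 225.0994 · e^0.042233 = 225.0994 × 1.043138 = ₹234.81

₹234.81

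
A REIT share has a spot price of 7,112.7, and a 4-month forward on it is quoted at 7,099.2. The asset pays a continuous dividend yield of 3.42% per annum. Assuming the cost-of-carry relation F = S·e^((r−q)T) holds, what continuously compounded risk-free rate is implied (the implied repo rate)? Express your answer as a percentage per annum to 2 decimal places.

From F = S·e^((r−q)T): (r − q) = ln(F/S)/T
ln(7099.2/7112.7) = ln(0.998102) = -0.001900
(r − q) = -0.001900 / (4/12) = -0.005700
r = ln(F/S)/T + q = -0.005700 + 0.0342 = 0.028500
r = 2.85%

2.85%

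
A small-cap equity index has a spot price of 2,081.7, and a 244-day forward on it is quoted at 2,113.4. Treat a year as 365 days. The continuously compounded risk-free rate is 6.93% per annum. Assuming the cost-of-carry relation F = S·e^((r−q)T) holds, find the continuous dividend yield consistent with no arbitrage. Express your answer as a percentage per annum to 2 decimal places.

From F = S·e^((r−q)T): (r − q) = ln(F/S)/T
ln(2113.4/2081.7) = ln(1.015228) = 0.015113
(r − q) = 0.015113 / (244/365) = 0.022608
q = r − ln(F/S)/T = 0.0693 − 0.022608 = 0.046692
q = 4.67%

4.67%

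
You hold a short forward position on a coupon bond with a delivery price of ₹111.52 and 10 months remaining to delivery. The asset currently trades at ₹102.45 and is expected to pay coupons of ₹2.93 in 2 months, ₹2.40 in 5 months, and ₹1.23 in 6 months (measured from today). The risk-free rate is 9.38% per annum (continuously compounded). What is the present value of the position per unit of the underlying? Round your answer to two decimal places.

PV(remaining coupons) I = 2.93·e^(−0.0938·2/12) + 2.40·e^(−0.0938·5/12) + 1.23·e^(−0.0938·6/12) = 6.3662
Current forward F = (S − I)·e^(rT) = (102.45 − 6.3662)·e^(0.0938·10/12) = 96.0838 × 1.081303 = 103.8957
Value (long) = (F − K)·e^(−rT) = (103.8957 − 111.52) × 0.924810 = -7.0510
Short position value = −(long value) = ₹7.05

₹7.05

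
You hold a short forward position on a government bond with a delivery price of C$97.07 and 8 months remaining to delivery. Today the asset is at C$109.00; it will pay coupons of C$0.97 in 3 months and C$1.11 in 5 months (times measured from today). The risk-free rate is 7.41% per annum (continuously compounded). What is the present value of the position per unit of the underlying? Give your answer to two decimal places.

-C$14.58

PV(remaining coupons) I = 0.97·e^(−0.0741·3/12) + 1.11·e^(−0.0741·5/12) = 2.0284
Current forward F = (S − I)·e^(rT) = (109.00 − 2.0284)·e^(0.0741·8/12) = 106.9716 × 1.050641 = 112.3887
Value (long) = (F − K)·e^(−rT) = (112.3887 − 97.07) × 0.951800 = 14.5803
Short position value = −(long value) = -C$14.58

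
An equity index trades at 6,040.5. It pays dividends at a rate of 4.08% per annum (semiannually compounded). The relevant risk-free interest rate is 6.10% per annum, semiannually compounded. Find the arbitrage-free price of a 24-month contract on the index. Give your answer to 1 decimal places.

F = S · (1+r/2)^(2T) / (1+q/2)^(2T)
= 6040.5 × 1.127696 / 1.084131 = 6040.5 × 1.040184
F = 6,283.2

6,283.2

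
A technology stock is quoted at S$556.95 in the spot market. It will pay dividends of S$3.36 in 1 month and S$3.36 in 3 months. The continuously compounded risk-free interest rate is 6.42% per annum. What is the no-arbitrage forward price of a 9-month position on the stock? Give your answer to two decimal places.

PV(dividends) I = 3.36·e^(−0.0642·1/12) + 3.36·e^(−0.0642·3/12)
I = 3.3421 + 3.3065 = 6.6486
F = (S − I)·e^(rT) = (556.95 − 6.6486) · e^(0.0642·9/12)
= 550.3014 · e^0.048150 = 550.3014 × 1.049328 = S$577.45

S$577.45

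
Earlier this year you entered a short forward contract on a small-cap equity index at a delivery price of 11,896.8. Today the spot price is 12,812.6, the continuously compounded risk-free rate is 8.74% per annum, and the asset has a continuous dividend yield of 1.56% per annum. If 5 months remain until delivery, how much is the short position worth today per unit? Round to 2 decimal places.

Current fair forward for the remaining 5 months: F = S·e^((r − q)·T), (r − q) = 0.0874 − 0.0156 = 0.0718
F = 12812.6 · e^(0.0718 × 5/12) = 12812.6 × 1.03036867 = 13201.7016
Value of long forward = (F − K)·e^(−rT) = (13201.7016 − 11896.8) · e^(−0.0874·5/12)
= 1304.9016 × 0.96423844 = 1258.24
Short position value = −(long value) = -1258.24

-1258.24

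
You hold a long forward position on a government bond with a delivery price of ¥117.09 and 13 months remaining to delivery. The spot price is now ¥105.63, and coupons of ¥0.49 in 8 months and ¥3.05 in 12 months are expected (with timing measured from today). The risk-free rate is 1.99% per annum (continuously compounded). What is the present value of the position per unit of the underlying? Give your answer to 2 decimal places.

-¥12.44

PV(remaining coupons) I = 0.49·e^(−0.0199·8/12) + 3.05·e^(−0.0199·12/12) = 3.4734
Current forward F = (S − I)·e^(rT) = (105.63 − 3.4734)·e^(0.0199·13/12) = 102.1566 × 1.021792 = 104.3828
Value (long) = (F − K)·e^(−rT) = (104.3828 − 117.09) × 0.978672 = -12.4362
Value = -¥12.44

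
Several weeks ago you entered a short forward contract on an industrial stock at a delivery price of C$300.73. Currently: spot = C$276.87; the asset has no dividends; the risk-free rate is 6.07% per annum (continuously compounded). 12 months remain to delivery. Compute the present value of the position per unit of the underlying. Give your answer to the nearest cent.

Current fair forward for the remaining 12 months: F = S·e^(r·T), r = 0.0607
F = 276.87 · e^(0.0607 × 12/12) = 276.87 × 1.062580 = 294.1965
Value of long forward = (F − K)·e^(−rT) = (294.1965 − 300.73) · e^(−0.0607·12/12)
= -6.5335 × 0.941106 = -6.15
Short position value = −(long value) = C$6.15

C$6.15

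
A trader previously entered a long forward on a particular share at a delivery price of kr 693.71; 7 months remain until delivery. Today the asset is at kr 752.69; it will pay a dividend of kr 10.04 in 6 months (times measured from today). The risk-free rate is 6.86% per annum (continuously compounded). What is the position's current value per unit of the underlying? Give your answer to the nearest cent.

kr 76.49

PV(remaining dividends) I = 10.04·e^(−0.0686·6/12) = 9.7015
Current forward F = (S − I)·e^(rT) = (752.69 − 9.7015)·e^(0.0686·7/12) = 742.9885 × 1.040828 = 773.3232
Value (long) = (F − K)·e^(−rT) = (773.3232 − 693.71) × 0.960773 = 76.4902
Value = kr 76.49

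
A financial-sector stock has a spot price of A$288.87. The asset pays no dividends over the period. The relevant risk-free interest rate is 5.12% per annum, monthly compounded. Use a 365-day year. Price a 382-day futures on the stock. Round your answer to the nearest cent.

A$304.74

F = S · (1+r/12)^(12T)
= 288.87 × 1.054926
F = A$304.74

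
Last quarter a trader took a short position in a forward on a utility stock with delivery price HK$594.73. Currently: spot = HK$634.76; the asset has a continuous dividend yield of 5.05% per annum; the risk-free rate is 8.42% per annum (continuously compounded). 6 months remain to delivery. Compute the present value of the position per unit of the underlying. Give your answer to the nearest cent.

Current fair forward for the remaining 6 months: F = S·e^((r − q)·T), (r − q) = 0.0842 − 0.0505 = 0.0337
F = 634.76 · e^(0.0337 × 6/12) = 634.76 × 1.016993 = 645.5465
Value of long forward = (F − K)·e^(−rT) = (645.5465 − 594.73) · e^(−0.0842·6/12)
= 50.8165 × 0.958774 = 48.72
Short position value = −(long value) = -HK$48.72

-HK$48.72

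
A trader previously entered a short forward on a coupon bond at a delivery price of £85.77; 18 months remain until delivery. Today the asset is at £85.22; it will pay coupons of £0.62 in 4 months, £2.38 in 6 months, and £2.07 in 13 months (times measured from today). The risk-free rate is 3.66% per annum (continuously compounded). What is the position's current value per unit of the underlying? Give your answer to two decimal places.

PV(remaining coupons) I = 0.62·e^(−0.0366·4/12) + 2.38·e^(−0.0366·6/12) + 2.07·e^(−0.0366·13/12) = 4.9389
Current forward F = (S − I)·e^(rT) = (85.22 − 4.9389)·e^(0.0366·18/12) = 80.2811 × 1.056435 = 84.8118
Value (long) = (F − K)·e^(−rT) = (84.8118 − 85.77) × 0.946580 = -0.9070
Short position value = −(long value) = £0.91

£0.91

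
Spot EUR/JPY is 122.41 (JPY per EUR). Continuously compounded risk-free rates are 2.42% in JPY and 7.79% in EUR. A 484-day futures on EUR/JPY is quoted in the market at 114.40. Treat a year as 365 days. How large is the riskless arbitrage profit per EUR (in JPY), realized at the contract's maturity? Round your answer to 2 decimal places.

0.40 per EUR (in JPY)

Fair futures: F* = S·e^(carry·T), with carry = (r_JPY − r_EUR) = 0.0242 − 0.0779 = -0.0537
F* = 122.41 · e^(-0.0537 × 484/365) = 122.41 · e^-0.071208 = 122.41 × 0.931268 = 113.9965
Market 114.40 > fair 113.9965: forward overpriced → cash-and-carry (buy spot, short the forward).
At maturity, profit = |F_mkt − F*| = |114.40 − 113.9965| = 0.40 per EUR (in JPY)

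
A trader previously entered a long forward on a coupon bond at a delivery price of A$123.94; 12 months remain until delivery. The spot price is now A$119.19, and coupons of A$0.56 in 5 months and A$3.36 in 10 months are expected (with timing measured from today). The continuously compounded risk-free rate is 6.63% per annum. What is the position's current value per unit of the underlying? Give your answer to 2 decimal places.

-A$0.52

PV(remaining coupons) I = 0.56·e^(−0.0663·5/12) + 3.36·e^(−0.0663·10/12) = 3.7241
Current forward F = (S − I)·e^(rT) = (119.19 − 3.7241)·e^(0.0663·12/12) = 115.4659 × 1.068547 = 123.3807
Value (long) = (F − K)·e^(−rT) = (123.3807 − 123.94) × 0.935850 = -0.5234
Value = -A$0.52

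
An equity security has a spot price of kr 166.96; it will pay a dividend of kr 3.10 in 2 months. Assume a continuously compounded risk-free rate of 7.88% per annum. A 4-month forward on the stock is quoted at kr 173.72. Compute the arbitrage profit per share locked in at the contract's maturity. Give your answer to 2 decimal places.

kr 5.46 per share

PV(dividends) I = 3.10·e^(−0.0788·2/12) = 3.0596
Fair forward F* = (S − I)·e^(rT) = (166.96 − 3.0596)·e^0.026267 = 163.9004 × 1.026615 = 168.2626
Market kr 173.72 > fair 168.2626: forward overpriced → cash-and-carry (borrow at r, buy the stock and collect the dividends, short the forward).
Profit at T = |F_mkt − F*| = |173.72 − 168.2626| = kr 5.46 per share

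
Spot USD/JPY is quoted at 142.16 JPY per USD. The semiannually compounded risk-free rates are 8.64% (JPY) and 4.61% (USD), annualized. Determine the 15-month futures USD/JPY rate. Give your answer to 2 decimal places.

By covered interest parity, F = S · (1+r_JPY/2)^(2T) / (1+r_USD/2)^(2T)
= 142.16 × 1.111524 / 1.058625 = 142.16 × 1.049970
F = 149.26 JPY per USD

149.26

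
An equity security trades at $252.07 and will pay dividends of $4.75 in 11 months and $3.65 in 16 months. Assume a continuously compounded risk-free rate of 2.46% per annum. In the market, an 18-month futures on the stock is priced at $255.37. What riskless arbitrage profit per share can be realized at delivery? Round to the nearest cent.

$2.31 per share

PV(dividends) I = 4.75·e^(−0.0246·11/12) + 3.65·e^(−0.0246·16/12) = 8.1763
Fair futures F* = (S − I)·e^(rT) = (252.07 − 8.1763)·e^0.036900 = 243.8937 × 1.037589 = 253.0614
Market $255.37 > fair 253.0614: forward overpriced → cash-and-carry (borrow at r, buy the stock and collect the dividends, short the forward).
Profit at T = |F_mkt − F*| = |255.37 − 253.0614| = $2.31 per share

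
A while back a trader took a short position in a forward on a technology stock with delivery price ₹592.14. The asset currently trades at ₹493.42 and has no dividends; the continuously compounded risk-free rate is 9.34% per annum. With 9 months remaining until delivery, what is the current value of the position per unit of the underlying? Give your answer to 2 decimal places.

Current fair forward for the remaining 9 months: F = S·e^(r·T), r = 0.0934
F = 493.42 · e^(0.0934 × 9/12) = 493.42 × 1.072562 = 529.2235
Value of long forward = (F − K)·e^(−rT) = (529.2235 − 592.14) · e^(−0.0934·9/12)
= -62.9165 × 0.932347 = -58.66
Short position value = −(long value) = ₹58.66

₹58.66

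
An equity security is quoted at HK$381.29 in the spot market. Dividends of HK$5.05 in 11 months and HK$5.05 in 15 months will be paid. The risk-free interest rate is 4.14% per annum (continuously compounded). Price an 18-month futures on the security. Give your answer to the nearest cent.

HK$395.44

PV(dividends) I = 5.05·e^(−0.0414·11/12) + 5.05·e^(−0.0414·15/12)
I = 4.8619 + 4.7953 = 9.6572
F = (S − I)·e^(rT) = (381.29 − 9.6572) · e^(0.0414·18/12)
= 371.6328 · e^0.062100 = 371.6328 × 1.064069 = HK$395.44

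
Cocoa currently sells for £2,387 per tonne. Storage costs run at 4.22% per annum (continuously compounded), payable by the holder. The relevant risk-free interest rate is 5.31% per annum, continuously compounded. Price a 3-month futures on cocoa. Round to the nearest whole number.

£2,445 per tonne

Net carry = r + u − y = 0.0531 + 0.0422 − 0.0000 = 0.0953
F = S·e^((r+u−y)T) = 2387 · e^(0.0953 × 3/12) = 2387 · e^0.023825
= 2387 × 1.024111 = £2,445 per tonne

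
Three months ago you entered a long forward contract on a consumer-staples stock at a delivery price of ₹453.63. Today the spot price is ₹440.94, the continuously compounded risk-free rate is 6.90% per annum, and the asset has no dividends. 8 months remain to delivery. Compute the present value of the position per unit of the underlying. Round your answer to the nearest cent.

₹7.70

Current fair forward for the remaining 8 months: F = S·e^(r·T), r = 0.0690
F = 440.94 · e^(0.0690 × 8/12) = 440.94 × 1.047074 = 461.6968
Value of long forward = (F − K)·e^(−rT) = (461.6968 − 453.63) · e^(−0.0690·8/12)
= 8.0668 × 0.955042 = 7.70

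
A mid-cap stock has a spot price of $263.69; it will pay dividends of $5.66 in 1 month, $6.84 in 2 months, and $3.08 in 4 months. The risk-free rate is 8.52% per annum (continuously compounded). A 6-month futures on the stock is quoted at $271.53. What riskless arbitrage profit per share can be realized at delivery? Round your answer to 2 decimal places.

PV(dividends) I = 5.66·e^(−0.0852·1/12) + 6.84·e^(−0.0852·2/12) + 3.08·e^(−0.0852·4/12) = 15.3573
Fair futures F* = (S − I)·e^(rT) = (263.69 − 15.3573)·e^0.042600 = 248.3327 × 1.043520 = 259.1401
Market $271.53 > fair 259.1401: forward overpriced → cash-and-carry (borrow at r, buy the stock and collect the dividends, short the forward).
Profit at T = |F_mkt − F*| = |271.53 − 259.1401| = $12.39 per share

$12.39 per share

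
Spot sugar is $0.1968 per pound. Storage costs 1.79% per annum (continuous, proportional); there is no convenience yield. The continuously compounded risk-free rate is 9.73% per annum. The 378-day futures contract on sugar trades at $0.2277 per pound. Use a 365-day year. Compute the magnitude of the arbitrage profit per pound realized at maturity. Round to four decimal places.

$0.0060 per pound

Fair futures: F* = S·e^(carry·T), with carry = (r + u) = 0.0973 + 0.0179 = 0.1152
F* = 0.1968 · e^(0.1152 × 378/365) = 0.1968 · e^0.119303 = 0.1968 × 1.126711 = $0.2217
Market $0.2277 > fair $0.2217: forward overpriced → cash-and-carry (buy spot, short the forward).
At maturity, profit = |F_mkt − F*| = |0.2277 − 0.2217| = $0.0060 per pound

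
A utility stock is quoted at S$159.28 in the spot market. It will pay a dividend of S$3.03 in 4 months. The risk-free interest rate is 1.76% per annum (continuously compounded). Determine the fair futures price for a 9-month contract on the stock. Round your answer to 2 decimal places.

S$158.34

PV(dividends) I = 3.03·e^(−0.0176·4/12)
I = 3.0123
F = (S − I)·e^(rT) = (159.28 − 3.0123) · e^(0.0176·9/12)
= 156.2677 · e^0.013200 = 156.2677 × 1.013288 = S$158.34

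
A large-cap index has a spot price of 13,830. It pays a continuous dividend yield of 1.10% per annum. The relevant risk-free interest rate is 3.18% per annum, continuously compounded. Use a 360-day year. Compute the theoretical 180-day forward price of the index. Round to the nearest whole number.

13,975

F = S·e^((r − q)T) = 13830 · e^((0.0318 − 0.0110) × 180/360)
= 13830 · e^0.010400 = 13830 × 1.010454
F = 13,975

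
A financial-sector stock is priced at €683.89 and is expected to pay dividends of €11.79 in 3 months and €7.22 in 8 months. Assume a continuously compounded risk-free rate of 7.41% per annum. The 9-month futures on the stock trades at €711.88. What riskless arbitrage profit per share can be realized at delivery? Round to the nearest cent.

PV(dividends) I = 11.79·e^(−0.0741·3/12) + 7.22·e^(−0.0741·8/12) = 18.4456
Fair futures F* = (S − I)·e^(rT) = (683.89 − 18.4456)·e^0.055575 = 665.4444 × 1.057148 = 703.4732
Market €711.88 > fair 703.4732: forward overpriced → cash-and-carry (borrow at r, buy the stock and collect the dividends, short the forward).
Profit at T = |F_mkt − F*| = |711.88 − 703.4732| = €8.41 per share

€8.41 per share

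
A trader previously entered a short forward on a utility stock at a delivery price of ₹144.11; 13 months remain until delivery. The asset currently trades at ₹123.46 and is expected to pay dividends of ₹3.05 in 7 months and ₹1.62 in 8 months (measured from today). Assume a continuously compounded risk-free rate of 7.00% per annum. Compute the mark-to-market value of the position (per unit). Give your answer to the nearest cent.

₹14.60

PV(remaining dividends) I = 3.05·e^(−0.0700·7/12) + 1.62·e^(−0.0700·8/12) = 4.4741
Current forward F = (S − I)·e^(rT) = (123.46 − 4.4741)·e^(0.0700·13/12) = 118.9859 × 1.078783 = 128.3600
Value (long) = (F − K)·e^(−rT) = (128.3600 − 144.11) × 0.926971 = -14.5998
Short position value = −(long value) = ₹14.60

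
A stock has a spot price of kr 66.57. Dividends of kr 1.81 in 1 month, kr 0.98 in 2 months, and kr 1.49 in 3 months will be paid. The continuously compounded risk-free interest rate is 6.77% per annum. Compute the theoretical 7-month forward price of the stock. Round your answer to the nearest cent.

PV(dividends) I = 1.81·e^(−0.0677·1/12) + 0.98·e^(−0.0677·2/12) + 1.49·e^(−0.0677·3/12)
I = 1.7998 + 0.9690 + 1.4650 = 4.2338
F = (S − I)·e^(rT) = (66.57 − 4.2338) · e^(0.0677·7/12)
= 62.3362 · e^0.039492 = 62.3362 × 1.040282 = kr 64.85

kr 64.85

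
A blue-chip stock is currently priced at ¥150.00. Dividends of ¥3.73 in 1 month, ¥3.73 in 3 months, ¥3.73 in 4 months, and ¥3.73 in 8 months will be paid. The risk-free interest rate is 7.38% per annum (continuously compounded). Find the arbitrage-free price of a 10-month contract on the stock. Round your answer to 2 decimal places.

¥144.03

PV(dividends) I = 3.73·e^(−0.0738·1/12) + 3.73·e^(−0.0738·3/12) + 3.73·e^(−0.0738·4/12) + 3.73·e^(−0.0738·8/12)
I = 3.7071 + 3.6618 + 3.6394 + 3.5509 = 14.5592
F = (S − I)·e^(rT) = (150.00 − 14.5592) · e^(0.0738·10/12)
= 135.4408 · e^0.061500 = 135.4408 × 1.063430 = ¥144.03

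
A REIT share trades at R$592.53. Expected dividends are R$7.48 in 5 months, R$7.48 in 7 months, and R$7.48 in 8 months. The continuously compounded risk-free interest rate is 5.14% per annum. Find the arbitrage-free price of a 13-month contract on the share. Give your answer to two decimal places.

PV(dividends) I = 7.48·e^(−0.0514·5/12) + 7.48·e^(−0.0514·7/12) + 7.48·e^(−0.0514·8/12)
I = 7.3215 + 7.2591 + 7.2280 = 21.8086
F = (S − I)·e^(rT) = (592.53 − 21.8086) · e^(0.0514·13/12)
= 570.7214 · e^0.055683 = 570.7214 × 1.057262 = R$603.40

R$603.40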